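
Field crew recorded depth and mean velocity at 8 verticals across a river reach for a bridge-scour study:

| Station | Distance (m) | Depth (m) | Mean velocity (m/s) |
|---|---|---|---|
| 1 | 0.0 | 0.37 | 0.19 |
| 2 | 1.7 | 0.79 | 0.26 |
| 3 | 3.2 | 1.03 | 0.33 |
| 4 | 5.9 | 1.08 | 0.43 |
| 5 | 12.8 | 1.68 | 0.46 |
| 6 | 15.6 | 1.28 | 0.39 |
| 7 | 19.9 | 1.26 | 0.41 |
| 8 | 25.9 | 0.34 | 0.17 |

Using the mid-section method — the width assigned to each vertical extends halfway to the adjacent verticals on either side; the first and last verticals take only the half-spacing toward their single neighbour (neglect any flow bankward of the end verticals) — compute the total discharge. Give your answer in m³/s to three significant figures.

11.7 m³/s

w_1 = (1.7 − 0.0)/2 = 0.85 m; q_1 = 0.19 × 0.37 × 0.85 = 0.05976 m³/s
w_2 = (3.2 − 0.0)/2 = 1.6 m; q_2 = 0.26 × 0.79 × 1.6 = 0.3286 m³/s
w_3 = (5.9 − 1.7)/2 = 2.1 m; q_3 = 0.33 × 1.03 × 2.1 = 0.7138 m³/s
w_4 = (12.8 − 3.2)/2 = 4.8 m; q_4 = 0.43 × 1.08 × 4.8 = 2.229 m³/s
w_5 = (15.6 − 5.9)/2 = 4.85 m; q_5 = 0.46 × 1.68 × 4.85 = 3.748 m³/s
w_6 = (19.9 − 12.8)/2 = 3.55 m; q_6 = 0.39 × 1.28 × 3.55 = 1.772 m³/s
w_7 = (25.9 − 15.6)/2 = 5.15 m; q_7 = 0.41 × 1.26 × 5.15 = 2.660 m³/s
w_8 = (25.9 − 19.9)/2 = 3 m; q_8 = 0.17 × 0.34 × 3 = 0.1734 m³/s
Q = Σ qᵢ = 11.69 m³/s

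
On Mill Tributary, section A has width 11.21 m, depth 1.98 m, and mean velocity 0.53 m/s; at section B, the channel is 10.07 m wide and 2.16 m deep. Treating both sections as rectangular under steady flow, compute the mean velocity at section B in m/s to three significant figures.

Q = A₁V₁ = (11.21×1.98) × 0.53 = 11.76 m³/s
A₂ = 10.07 × 2.16 = 21.75 m²
V₂ = Q/A₂ = 11.76/21.75 = 0.5408 m/s

0.541 m/s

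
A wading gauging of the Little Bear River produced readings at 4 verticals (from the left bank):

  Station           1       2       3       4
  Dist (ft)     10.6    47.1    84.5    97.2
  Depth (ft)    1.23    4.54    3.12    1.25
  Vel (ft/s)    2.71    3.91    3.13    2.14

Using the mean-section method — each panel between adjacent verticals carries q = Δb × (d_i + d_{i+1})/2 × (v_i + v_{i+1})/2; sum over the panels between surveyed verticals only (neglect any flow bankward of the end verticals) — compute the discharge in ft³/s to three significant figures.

Panel 1-2: Δb = 36.5 ft, d̄ = (1.23+4.54)/2 = 2.885, v̄ = (2.71+3.91)/2 = 3.31 → q = 36.5×2.885×3.31 = 348.6 ft³/s
Panel 2-3: Δb = 37.4 ft, d̄ = (4.54+3.12)/2 = 3.83, v̄ = (3.91+3.13)/2 = 3.52 → q = 37.4×3.83×3.52 = 504.2 ft³/s
Panel 3-4: Δb = 12.7 ft, d̄ = (3.12+1.25)/2 = 2.185, v̄ = (3.13+2.14)/2 = 2.635 → q = 12.7×2.185×2.635 = 73.12 ft³/s
Q = Σ q = 925.9 ft³/s

926 ft³/s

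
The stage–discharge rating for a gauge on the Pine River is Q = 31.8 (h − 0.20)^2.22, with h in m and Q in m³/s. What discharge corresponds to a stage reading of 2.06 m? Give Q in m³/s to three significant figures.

126 m³/s

Q = 31.8 × (2.06 − 0.20)^2.22 = 31.8 × 1.86^2.22 = 126.1 m³/s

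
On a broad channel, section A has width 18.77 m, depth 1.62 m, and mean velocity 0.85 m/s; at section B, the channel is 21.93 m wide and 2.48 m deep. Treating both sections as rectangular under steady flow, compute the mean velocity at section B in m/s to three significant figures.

0.475 m/s

Q = A₁V₁ = (18.77×1.62) × 0.85 = 25.85 m³/s
A₂ = 21.93 × 2.48 = 54.39 m²
V₂ = Q/A₂ = 25.85/54.39 = 0.4752 m/s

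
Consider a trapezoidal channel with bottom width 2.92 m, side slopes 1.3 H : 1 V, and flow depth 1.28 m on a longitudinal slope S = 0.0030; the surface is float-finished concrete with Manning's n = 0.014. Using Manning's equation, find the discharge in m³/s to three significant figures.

20.2 m³/s

A = (b + z·y)·y = (2.92 + 1.3×1.28)×1.28 = 5.868 m²
P = b + 2y√(1+z²) = 2.92 + 2×1.28×√(1+1.3²) = 7.119 m
R = A/P = 5.868/7.119 = 0.8242 m
Q = (1/n)·A·R^(2/3)·S^(1/2) = (1/0.014) × 5.868 × 0.8242^(2/3) × 0.0030^(1/2) = 20.18 m³/s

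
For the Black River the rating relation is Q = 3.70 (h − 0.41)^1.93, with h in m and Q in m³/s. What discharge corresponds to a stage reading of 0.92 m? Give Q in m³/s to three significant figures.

Q = 3.70 × (0.92 − 0.41)^1.93 = 3.70 × 0.51^1.93 = 1.009 m³/s

1.01 m³/s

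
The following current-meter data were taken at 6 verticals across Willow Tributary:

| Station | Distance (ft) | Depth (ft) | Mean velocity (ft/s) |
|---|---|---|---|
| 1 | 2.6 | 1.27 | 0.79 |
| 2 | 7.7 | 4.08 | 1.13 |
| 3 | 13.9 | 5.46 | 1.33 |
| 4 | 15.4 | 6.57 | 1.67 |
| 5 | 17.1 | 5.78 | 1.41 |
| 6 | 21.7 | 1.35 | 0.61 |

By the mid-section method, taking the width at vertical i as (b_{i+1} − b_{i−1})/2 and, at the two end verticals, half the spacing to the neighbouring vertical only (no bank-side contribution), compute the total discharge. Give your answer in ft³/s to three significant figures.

w_1 = (7.7 − 2.6)/2 = 2.55 ft; q_1 = 0.79 × 1.27 × 2.55 = 2.558 ft³/s
w_2 = (13.9 − 2.6)/2 = 5.65 ft; q_2 = 1.13 × 4.08 × 5.65 = 26.05 ft³/s
w_3 = (15.4 − 7.7)/2 = 3.85 ft; q_3 = 1.33 × 5.46 × 3.85 = 27.96 ft³/s
w_4 = (17.1 − 13.9)/2 = 1.6 ft; q_4 = 1.67 × 6.57 × 1.6 = 17.56 ft³/s
w_5 = (21.7 − 15.4)/2 = 3.15 ft; q_5 = 1.41 × 5.78 × 3.15 = 25.67 ft³/s
w_6 = (21.7 − 17.1)/2 = 2.3 ft; q_6 = 0.61 × 1.35 × 2.3 = 1.894 ft³/s
Q = Σ qᵢ = 101.7 ft³/s

102 ft³/s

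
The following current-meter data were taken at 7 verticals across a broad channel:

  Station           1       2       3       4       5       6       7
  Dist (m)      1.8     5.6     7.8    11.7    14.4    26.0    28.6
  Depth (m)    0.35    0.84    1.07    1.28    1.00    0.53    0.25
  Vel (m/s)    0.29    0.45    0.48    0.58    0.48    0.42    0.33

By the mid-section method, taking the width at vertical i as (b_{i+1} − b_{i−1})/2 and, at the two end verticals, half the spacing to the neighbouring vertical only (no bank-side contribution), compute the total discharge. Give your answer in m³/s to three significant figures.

w_1 = (5.6 − 1.8)/2 = 1.9 m; q_1 = 0.29 × 0.35 × 1.9 = 0.1929 m³/s
w_2 = (7.8 − 1.8)/2 = 3 m; q_2 = 0.45 × 0.84 × 3 = 1.134 m³/s
w_3 = (11.7 − 5.6)/2 = 3.05 m; q_3 = 0.48 × 1.07 × 3.05 = 1.566 m³/s
w_4 = (14.4 − 7.8)/2 = 3.3 m; q_4 = 0.58 × 1.28 × 3.3 = 2.450 m³/s
w_5 = (26.0 − 11.7)/2 = 7.15 m; q_5 = 0.48 × 1.00 × 7.15 = 3.432 m³/s
w_6 = (28.6 − 14.4)/2 = 7.1 m; q_6 = 0.42 × 0.53 × 7.1 = 1.580 m³/s
w_7 = (28.6 − 26.0)/2 = 1.3 m; q_7 = 0.33 × 0.25 × 1.3 = 0.1073 m³/s
Q = Σ qᵢ = 10.46 m³/s

10.5 m³/s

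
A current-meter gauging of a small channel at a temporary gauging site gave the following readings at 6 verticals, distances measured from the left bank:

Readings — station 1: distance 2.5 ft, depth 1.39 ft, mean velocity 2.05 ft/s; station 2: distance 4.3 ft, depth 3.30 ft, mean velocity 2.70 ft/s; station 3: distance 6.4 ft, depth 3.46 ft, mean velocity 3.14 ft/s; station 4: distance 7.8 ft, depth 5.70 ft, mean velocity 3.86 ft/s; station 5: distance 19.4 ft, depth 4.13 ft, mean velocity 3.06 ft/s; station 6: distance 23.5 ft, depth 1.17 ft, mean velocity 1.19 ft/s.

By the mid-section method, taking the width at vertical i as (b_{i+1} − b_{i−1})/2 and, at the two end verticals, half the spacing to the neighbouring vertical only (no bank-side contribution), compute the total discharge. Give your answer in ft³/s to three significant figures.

284 ft³/s

w_1 = (4.3 − 2.5)/2 = 0.9 ft; q_1 = 2.05 × 1.39 × 0.9 = 2.565 ft³/s
w_2 = (6.4 − 2.5)/2 = 1.95 ft; q_2 = 2.70 × 3.30 × 1.95 = 17.37 ft³/s
w_3 = (7.8 − 4.3)/2 = 1.75 ft; q_3 = 3.14 × 3.46 × 1.75 = 19.01 ft³/s
w_4 = (19.4 − 6.4)/2 = 6.5 ft; q_4 = 3.86 × 5.70 × 6.5 = 143.0 ft³/s
w_5 = (23.5 − 7.8)/2 = 7.85 ft; q_5 = 3.06 × 4.13 × 7.85 = 99.21 ft³/s
w_6 = (23.5 − 19.4)/2 = 2.05 ft; q_6 = 1.19 × 1.17 × 2.05 = 2.854 ft³/s
Q = Σ qᵢ = 284.0 ft³/s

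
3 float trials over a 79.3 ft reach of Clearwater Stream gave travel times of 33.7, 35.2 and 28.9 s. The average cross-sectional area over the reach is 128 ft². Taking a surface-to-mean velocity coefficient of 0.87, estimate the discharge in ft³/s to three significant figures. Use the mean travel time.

271 ft³/s

t̄ = (33.7 + 35.2 + 28.9) / 3 = 32.6 s
v_surface = L / t̄ = 79.3 / 32.6 = 2.433 ft/s
v_mean = 0.87 × 2.433 = 2.116 ft/s
Q = A × v_mean = 128 × 2.116 = 270.9 ft³/s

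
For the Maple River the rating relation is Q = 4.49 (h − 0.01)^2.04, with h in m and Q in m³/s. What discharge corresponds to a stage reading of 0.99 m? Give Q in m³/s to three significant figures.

Q = 4.49 × (0.99 − 0.01)^2.04 = 4.49 × 0.98^2.04 = 4.309 m³/s

4.31 m³/s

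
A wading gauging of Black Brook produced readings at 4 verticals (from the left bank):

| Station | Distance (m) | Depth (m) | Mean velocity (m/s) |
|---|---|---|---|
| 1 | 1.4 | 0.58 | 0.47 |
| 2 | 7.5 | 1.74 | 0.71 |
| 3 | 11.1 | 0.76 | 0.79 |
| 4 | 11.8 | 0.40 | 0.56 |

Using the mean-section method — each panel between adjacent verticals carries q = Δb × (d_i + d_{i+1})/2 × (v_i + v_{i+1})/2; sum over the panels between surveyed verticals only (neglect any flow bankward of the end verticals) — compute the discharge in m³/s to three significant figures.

7.82 m³/s

Panel 1-2: Δb = 6.1 m, d̄ = (0.58+1.74)/2 = 1.16, v̄ = (0.47+0.71)/2 = 0.59 → q = 6.1×1.16×0.59 = 4.175 m³/s
Panel 2-3: Δb = 3.6 m, d̄ = (1.74+0.76)/2 = 1.25, v̄ = (0.71+0.79)/2 = 0.75 → q = 3.6×1.25×0.75 = 3.375 m³/s
Panel 3-4: Δb = 0.7 m, d̄ = (0.76+0.40)/2 = 0.58, v̄ = (0.79+0.56)/2 = 0.675 → q = 0.7×0.58×0.675 = 0.2741 m³/s
Q = Σ q = 7.824 m³/s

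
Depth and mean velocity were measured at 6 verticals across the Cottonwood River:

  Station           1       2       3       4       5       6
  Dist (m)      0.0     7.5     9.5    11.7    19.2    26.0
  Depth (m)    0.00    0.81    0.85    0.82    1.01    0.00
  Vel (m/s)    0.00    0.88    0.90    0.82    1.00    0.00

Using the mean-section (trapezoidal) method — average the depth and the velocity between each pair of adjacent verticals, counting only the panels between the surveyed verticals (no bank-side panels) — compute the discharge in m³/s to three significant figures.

Panel 1-2: Δb = 7.5 m, d̄ = (0.00+0.81)/2 = 0.405, v̄ = (0.00+0.88)/2 = 0.44 → q = 7.5×0.405×0.44 = 1.337 m³/s
Panel 2-3: Δb = 2 m, d̄ = (0.81+0.85)/2 = 0.83, v̄ = (0.88+0.90)/2 = 0.89 → q = 2×0.83×0.89 = 1.477 m³/s
Panel 3-4: Δb = 2.2 m, d̄ = (0.85+0.82)/2 = 0.835, v̄ = (0.90+0.82)/2 = 0.86 → q = 2.2×0.835×0.86 = 1.580 m³/s
Panel 4-5: Δb = 7.5 m, d̄ = (0.82+1.01)/2 = 0.915, v̄ = (0.82+1.00)/2 = 0.91 → q = 7.5×0.915×0.91 = 6.245 m³/s
Panel 5-6: Δb = 6.8 m, d̄ = (1.01+0.00)/2 = 0.505, v̄ = (1.00+0.00)/2 = 0.5 → q = 6.8×0.505×0.5 = 1.717 m³/s
Q = Σ q = 12.36 m³/s

12.4 m³/s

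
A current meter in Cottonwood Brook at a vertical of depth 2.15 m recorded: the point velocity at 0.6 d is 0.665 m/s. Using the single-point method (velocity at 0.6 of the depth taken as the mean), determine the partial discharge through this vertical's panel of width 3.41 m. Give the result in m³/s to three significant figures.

v̄ = v₀.₆ = 0.665 m/s
q = v̄ × d × w = 0.6650 × 2.15 × 3.41 = 4.875 m³/s

4.88 m³/s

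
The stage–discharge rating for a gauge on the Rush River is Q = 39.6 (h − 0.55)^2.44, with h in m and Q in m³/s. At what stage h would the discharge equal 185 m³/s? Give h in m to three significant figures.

h − h₀ = (Q/C)^(1/b) = (185/39.6)^(1/2.44) = 1.881 m
h = 0.55 + 1.881 = 2.431 m

2.43 m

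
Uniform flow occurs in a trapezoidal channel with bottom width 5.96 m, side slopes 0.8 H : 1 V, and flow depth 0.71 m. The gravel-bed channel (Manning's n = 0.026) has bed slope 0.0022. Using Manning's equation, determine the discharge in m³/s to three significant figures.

5.92 m³/s

A = (b + z·y)·y = (5.96 + 0.8×0.71)×0.71 = 4.635 m²
P = b + 2y√(1+z²) = 5.96 + 2×0.71×√(1+0.8²) = 7.778 m
R = A/P = 4.635/7.778 = 0.5959 m
Q = (1/n)·A·R^(2/3)·S^(1/2) = (1/0.026) × 4.635 × 0.5959^(2/3) × 0.0022^(1/2) = 5.921 m³/s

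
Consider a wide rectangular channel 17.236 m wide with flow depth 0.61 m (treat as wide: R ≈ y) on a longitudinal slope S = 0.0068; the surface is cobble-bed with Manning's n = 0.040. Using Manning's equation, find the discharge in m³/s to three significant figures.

A = b·y = 17.236 × 0.61 = 10.51 m²
Wide channel: R ≈ y = 0.61 m
Q = (1/n)·A·R^(2/3)·S^(1/2) = (1/0.040) × 10.51 × 0.6100^(2/3) × 0.0068^(1/2) = 15.59 m³/s

15.6 m³/s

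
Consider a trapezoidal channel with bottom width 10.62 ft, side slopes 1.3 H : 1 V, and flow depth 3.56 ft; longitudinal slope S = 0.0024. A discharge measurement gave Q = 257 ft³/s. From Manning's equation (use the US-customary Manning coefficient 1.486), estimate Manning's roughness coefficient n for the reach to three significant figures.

A = (b + z·y)·y = (10.62 + 1.3×3.56)×3.56 = 54.28 ft²
P = b + 2y√(1+z²) = 10.62 + 2×3.56×√(1+1.3²) = 22.30 ft
R = A/P = 54.28/22.30 = 2.434 ft
n = (1.486/Q)·A·R^(2/3)·S^(1/2) = (1.486/257) × 54.28 × 1.810 × 0.04899 = 0.02783

0.0278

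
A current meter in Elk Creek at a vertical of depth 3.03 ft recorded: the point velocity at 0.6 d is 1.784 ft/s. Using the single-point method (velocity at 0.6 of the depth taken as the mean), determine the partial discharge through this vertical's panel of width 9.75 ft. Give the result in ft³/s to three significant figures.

52.7 ft³/s

v̄ = v₀.₆ = 1.784 ft/s
q = v̄ × d × w = 1.784 × 3.03 × 9.75 = 52.70 ft³/s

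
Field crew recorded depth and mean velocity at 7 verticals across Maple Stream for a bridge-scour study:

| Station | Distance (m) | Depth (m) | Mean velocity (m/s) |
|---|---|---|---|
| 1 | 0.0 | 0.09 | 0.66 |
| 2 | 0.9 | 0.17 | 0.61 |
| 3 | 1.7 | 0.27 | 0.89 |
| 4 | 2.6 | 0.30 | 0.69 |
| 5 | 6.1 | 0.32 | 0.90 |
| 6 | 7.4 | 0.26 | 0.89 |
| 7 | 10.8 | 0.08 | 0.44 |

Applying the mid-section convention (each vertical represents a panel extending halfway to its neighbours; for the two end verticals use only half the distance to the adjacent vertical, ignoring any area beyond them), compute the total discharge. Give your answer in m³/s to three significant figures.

2.07 m³/s

w_1 = (0.9 − 0.0)/2 = 0.45 m; q_1 = 0.66 × 0.09 × 0.45 = 0.02673 m³/s
w_2 = (1.7 − 0.0)/2 = 0.85 m; q_2 = 0.61 × 0.17 × 0.85 = 0.08815 m³/s
w_3 = (2.6 − 0.9)/2 = 0.85 m; q_3 = 0.89 × 0.27 × 0.85 = 0.2043 m³/s
w_4 = (6.1 − 1.7)/2 = 2.2 m; q_4 = 0.69 × 0.30 × 2.2 = 0.4554 m³/s
w_5 = (7.4 − 2.6)/2 = 2.4 m; q_5 = 0.90 × 0.32 × 2.4 = 0.6912 m³/s
w_6 = (10.8 − 6.1)/2 = 2.35 m; q_6 = 0.89 × 0.26 × 2.35 = 0.5438 m³/s
w_7 = (10.8 − 7.4)/2 = 1.7 m; q_7 = 0.44 × 0.08 × 1.7 = 0.05984 m³/s
Q = Σ qᵢ = 2.069 m³/s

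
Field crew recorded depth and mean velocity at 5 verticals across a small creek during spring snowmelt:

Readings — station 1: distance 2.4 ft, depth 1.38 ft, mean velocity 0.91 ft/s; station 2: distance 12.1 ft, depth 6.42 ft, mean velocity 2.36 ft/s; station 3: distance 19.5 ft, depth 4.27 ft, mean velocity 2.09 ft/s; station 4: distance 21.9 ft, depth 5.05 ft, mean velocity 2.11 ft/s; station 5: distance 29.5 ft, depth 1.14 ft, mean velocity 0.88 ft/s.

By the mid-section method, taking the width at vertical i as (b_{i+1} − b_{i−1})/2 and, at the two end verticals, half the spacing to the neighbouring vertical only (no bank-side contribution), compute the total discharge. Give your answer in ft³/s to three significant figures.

236 ft³/s

w_1 = (12.1 − 2.4)/2 = 4.85 ft; q_1 = 0.91 × 1.38 × 4.85 = 6.091 ft³/s
w_2 = (19.5 − 2.4)/2 = 8.55 ft; q_2 = 2.36 × 6.42 × 8.55 = 129.5 ft³/s
w_3 = (21.9 − 12.1)/2 = 4.9 ft; q_3 = 2.09 × 4.27 × 4.9 = 43.73 ft³/s
w_4 = (29.5 − 19.5)/2 = 5 ft; q_4 = 2.11 × 5.05 × 5 = 53.28 ft³/s
w_5 = (29.5 − 21.9)/2 = 3.8 ft; q_5 = 0.88 × 1.14 × 3.8 = 3.812 ft³/s
Q = Σ qᵢ = 236.5 ft³/s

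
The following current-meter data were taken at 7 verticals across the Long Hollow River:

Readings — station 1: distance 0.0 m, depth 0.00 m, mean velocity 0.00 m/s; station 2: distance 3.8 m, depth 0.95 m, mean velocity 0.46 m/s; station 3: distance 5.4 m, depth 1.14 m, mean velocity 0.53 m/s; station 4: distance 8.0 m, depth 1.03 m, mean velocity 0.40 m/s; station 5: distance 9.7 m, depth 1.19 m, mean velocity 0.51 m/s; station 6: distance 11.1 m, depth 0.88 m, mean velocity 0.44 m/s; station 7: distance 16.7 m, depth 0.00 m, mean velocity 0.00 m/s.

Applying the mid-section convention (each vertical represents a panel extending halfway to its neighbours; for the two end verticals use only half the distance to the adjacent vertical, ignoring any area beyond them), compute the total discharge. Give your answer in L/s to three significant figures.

w_2 = (5.4 − 0.0)/2 = 2.7 m; q_2 = 0.46 × 0.95 × 2.7 = 1.180 m³/s
w_3 = (8.0 − 3.8)/2 = 2.1 m; q_3 = 0.53 × 1.14 × 2.1 = 1.269 m³/s
w_4 = (9.7 − 5.4)/2 = 2.15 m; q_4 = 0.40 × 1.03 × 2.15 = 0.8858 m³/s
w_5 = (11.1 − 8.0)/2 = 1.55 m; q_5 = 0.51 × 1.19 × 1.55 = 0.9407 m³/s
w_6 = (16.7 − 9.7)/2 = 3.5 m; q_6 = 0.44 × 0.88 × 3.5 = 1.355 m³/s
Stations 1, 7 contribute zero (depth or velocity is 0).
Q = Σ qᵢ = 5.630 m³/s
= 5.630 × 1000 = 5630 L/s

5630 L/s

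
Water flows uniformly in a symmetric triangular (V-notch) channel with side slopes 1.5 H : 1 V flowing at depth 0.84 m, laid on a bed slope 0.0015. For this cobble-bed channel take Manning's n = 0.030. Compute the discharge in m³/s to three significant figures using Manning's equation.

0.678 m³/s

A = z·y² = 1.5×0.84² = 1.058 m²
P = 2y√(1+z²) = 2×0.84×√(1+1.5²) = 3.029 m
R = A/P = 1.058/3.029 = 0.3495 m
Q = (1/n)·A·R^(2/3)·S^(1/2) = (1/0.030) × 1.058 × 0.3495^(2/3) × 0.0015^(1/2) = 0.6779 m³/s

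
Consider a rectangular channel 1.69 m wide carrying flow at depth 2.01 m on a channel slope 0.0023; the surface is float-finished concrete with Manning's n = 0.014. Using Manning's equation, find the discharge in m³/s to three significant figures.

A = b·y = 1.69 × 2.01 = 3.397 m²
P = b + 2y = 1.69 + 2×2.01 = 5.710 m
R = A/P = 3.397/5.710 = 0.5949 m
Q = (1/n)·A·R^(2/3)·S^(1/2) = (1/0.014) × 3.397 × 0.5949^(2/3) × 0.0023^(1/2) = 8.231 m³/s

8.23 m³/s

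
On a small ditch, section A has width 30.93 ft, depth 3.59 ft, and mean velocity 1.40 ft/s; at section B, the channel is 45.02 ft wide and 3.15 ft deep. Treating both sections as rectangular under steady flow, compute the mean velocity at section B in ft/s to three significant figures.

1.10 ft/s

Q = A₁V₁ = (30.93×3.59) × 1.40 = 155.5 ft³/s
A₂ = 45.02 × 3.15 = 141.8 ft²
V₂ = Q/A₂ = 155.5/141.8 = 1.096 ft/s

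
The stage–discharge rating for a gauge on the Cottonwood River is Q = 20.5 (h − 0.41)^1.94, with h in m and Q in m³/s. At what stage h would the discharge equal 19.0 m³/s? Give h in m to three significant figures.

1.37 m

h − h₀ = (Q/C)^(1/b) = (19.0/20.5)^(1/1.94) = 0.9616 m
h = 0.41 + 0.9616 = 1.372 m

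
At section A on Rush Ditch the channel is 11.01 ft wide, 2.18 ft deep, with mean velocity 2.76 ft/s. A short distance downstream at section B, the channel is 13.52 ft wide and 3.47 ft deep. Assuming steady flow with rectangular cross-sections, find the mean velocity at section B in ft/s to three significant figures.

Q = A₁V₁ = (11.01×2.18) × 2.76 = 66.24 ft³/s
A₂ = 13.52 × 3.47 = 46.91 ft²
V₂ = Q/A₂ = 66.24/46.91 = 1.412 ft/s

1.41 ft/s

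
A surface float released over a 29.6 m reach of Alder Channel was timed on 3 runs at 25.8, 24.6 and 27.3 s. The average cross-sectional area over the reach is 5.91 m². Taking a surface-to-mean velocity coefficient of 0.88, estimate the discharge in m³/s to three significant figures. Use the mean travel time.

5.94 m³/s

t̄ = (25.8 + 24.6 + 27.3) / 3 = 25.9 s
v_surface = L / t̄ = 29.6 / 25.9 = 1.143 m/s
v_mean = 0.88 × 1.143 = 1.006 m/s
Q = A × v_mean = 5.91 × 1.006 = 5.944 m³/s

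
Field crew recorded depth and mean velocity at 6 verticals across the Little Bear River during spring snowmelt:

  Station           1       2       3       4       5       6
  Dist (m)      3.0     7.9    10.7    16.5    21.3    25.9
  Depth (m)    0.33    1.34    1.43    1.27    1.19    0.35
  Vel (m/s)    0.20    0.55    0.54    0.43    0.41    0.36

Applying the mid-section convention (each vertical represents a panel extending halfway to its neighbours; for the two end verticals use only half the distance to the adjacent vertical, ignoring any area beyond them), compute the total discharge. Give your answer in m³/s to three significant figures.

w_1 = (7.9 − 3.0)/2 = 2.45 m; q_1 = 0.20 × 0.33 × 2.45 = 0.1617 m³/s
w_2 = (10.7 − 3.0)/2 = 3.85 m; q_2 = 0.55 × 1.34 × 3.85 = 2.837 m³/s
w_3 = (16.5 − 7.9)/2 = 4.3 m; q_3 = 0.54 × 1.43 × 4.3 = 3.320 m³/s
w_4 = (21.3 − 10.7)/2 = 5.3 m; q_4 = 0.43 × 1.27 × 5.3 = 2.894 m³/s
w_5 = (25.9 − 16.5)/2 = 4.7 m; q_5 = 0.41 × 1.19 × 4.7 = 2.293 m³/s
w_6 = (25.9 − 21.3)/2 = 2.3 m; q_6 = 0.36 × 0.35 × 2.3 = 0.2898 m³/s
Q = Σ qᵢ = 11.80 m³/s

11.8 m³/s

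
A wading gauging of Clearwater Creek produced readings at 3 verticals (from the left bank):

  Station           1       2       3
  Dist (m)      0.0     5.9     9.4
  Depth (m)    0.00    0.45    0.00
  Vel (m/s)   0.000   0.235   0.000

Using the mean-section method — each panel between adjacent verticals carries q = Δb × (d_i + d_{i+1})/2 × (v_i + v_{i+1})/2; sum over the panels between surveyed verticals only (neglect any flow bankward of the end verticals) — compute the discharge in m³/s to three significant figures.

Panel 1-2: Δb = 5.9 m, d̄ = (0.00+0.45)/2 = 0.225, v̄ = (0.000+0.235)/2 = 0.1175 → q = 5.9×0.225×0.1175 = 0.1560 m³/s
Panel 2-3: Δb = 3.5 m, d̄ = (0.45+0.00)/2 = 0.225, v̄ = (0.235+0.000)/2 = 0.1175 → q = 3.5×0.225×0.1175 = 0.09253 m³/s
Q = Σ q = 0.2485 m³/s

0.249 m³/s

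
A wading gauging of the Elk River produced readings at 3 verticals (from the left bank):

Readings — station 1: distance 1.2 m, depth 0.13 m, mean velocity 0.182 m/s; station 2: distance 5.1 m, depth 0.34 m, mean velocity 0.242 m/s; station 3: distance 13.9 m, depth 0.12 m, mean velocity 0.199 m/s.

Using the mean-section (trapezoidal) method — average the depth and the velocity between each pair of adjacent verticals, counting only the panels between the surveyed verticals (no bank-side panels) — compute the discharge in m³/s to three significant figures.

0.641 m³/s

Panel 1-2: Δb = 3.9 m, d̄ = (0.13+0.34)/2 = 0.235, v̄ = (0.182+0.242)/2 = 0.212 → q = 3.9×0.235×0.212 = 0.1943 m³/s
Panel 2-3: Δb = 8.8 m, d̄ = (0.34+0.12)/2 = 0.23, v̄ = (0.242+0.199)/2 = 0.2205 → q = 8.8×0.23×0.2205 = 0.4463 m³/s
Q = Σ q = 0.6406 m³/s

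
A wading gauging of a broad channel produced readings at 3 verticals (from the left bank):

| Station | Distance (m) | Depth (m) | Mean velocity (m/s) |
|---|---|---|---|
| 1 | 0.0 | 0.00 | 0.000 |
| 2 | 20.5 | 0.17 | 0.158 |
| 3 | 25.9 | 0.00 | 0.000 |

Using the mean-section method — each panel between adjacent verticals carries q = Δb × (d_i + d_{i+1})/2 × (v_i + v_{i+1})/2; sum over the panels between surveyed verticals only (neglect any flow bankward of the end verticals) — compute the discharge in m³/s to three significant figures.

0.174 m³/s

Panel 1-2: Δb = 20.5 m, d̄ = (0.00+0.17)/2 = 0.085, v̄ = (0.000+0.158)/2 = 0.079 → q = 20.5×0.085×0.079 = 0.1377 m³/s
Panel 2-3: Δb = 5.4 m, d̄ = (0.17+0.00)/2 = 0.085, v̄ = (0.158+0.000)/2 = 0.079 → q = 5.4×0.085×0.079 = 0.03626 m³/s
Q = Σ q = 0.1739 m³/s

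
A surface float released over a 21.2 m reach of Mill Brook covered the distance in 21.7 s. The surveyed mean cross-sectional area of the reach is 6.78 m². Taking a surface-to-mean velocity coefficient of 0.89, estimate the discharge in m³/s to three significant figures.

v_surface = L / t̄ = 21.2 / 21.7 = 0.9770 m/s
v_mean = 0.89 × 0.9770 = 0.8695 m/s
Q = A × v_mean = 6.78 × 0.8695 = 5.895 m³/s

5.90 m³/s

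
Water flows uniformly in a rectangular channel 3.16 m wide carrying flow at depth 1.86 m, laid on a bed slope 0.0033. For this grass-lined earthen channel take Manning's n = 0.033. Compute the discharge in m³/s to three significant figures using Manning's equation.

9.21 m³/s

A = b·y = 3.16 × 1.86 = 5.878 m²
P = b + 2y = 3.16 + 2×1.86 = 6.880 m
R = A/P = 5.878/6.880 = 0.8543 m
Q = (1/n)·A·R^(2/3)·S^(1/2) = (1/0.033) × 5.878 × 0.8543^(2/3) × 0.0033^(1/2) = 9.212 m³/s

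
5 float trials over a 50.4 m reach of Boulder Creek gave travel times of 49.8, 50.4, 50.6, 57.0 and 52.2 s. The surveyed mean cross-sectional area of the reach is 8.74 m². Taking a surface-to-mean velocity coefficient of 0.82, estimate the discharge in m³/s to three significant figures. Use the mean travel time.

t̄ = (49.8 + 50.4 + 50.6 + 57.0 + 52.2) / 5 = 52 s
v_surface = L / t̄ = 50.4 / 52 = 0.9692 m/s
v_mean = 0.82 × 0.9692 = 0.7948 m/s
Q = A × v_mean = 8.74 × 0.7948 = 6.946 m³/s

6.95 m³/s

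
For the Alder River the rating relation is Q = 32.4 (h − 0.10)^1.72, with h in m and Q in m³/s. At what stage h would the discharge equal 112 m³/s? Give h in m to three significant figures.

2.16 m

h − h₀ = (Q/C)^(1/b) = (112/32.4)^(1/1.72) = 2.057 m
h = 0.10 + 2.057 = 2.157 m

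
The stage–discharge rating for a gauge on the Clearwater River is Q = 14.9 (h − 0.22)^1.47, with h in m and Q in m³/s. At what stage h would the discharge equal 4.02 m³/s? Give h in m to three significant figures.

0.630 m

h − h₀ = (Q/C)^(1/b) = (4.02/14.9)^(1/1.47) = 0.4102 m
h = 0.22 + 0.4102 = 0.6302 m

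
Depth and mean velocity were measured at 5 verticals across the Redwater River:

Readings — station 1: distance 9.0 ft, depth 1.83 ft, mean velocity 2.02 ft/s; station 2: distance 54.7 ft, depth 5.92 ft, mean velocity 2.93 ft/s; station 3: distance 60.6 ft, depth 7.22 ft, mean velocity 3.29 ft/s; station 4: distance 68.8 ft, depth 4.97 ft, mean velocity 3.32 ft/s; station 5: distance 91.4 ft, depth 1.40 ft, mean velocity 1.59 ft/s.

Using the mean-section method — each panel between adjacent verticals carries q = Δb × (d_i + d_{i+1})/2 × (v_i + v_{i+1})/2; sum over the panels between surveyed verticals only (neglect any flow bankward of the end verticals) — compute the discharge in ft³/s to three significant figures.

Panel 1-2: Δb = 45.7 ft, d̄ = (1.83+5.92)/2 = 3.875, v̄ = (2.02+2.93)/2 = 2.475 → q = 45.7×3.875×2.475 = 438.3 ft³/s
Panel 2-3: Δb = 5.9 ft, d̄ = (5.92+7.22)/2 = 6.57, v̄ = (2.93+3.29)/2 = 3.11 → q = 5.9×6.57×3.11 = 120.6 ft³/s
Panel 3-4: Δb = 8.2 ft, d̄ = (7.22+4.97)/2 = 6.095, v̄ = (3.29+3.32)/2 = 3.305 → q = 8.2×6.095×3.305 = 165.2 ft³/s
Panel 4-5: Δb = 22.6 ft, d̄ = (4.97+1.40)/2 = 3.185, v̄ = (3.32+1.59)/2 = 2.455 → q = 22.6×3.185×2.455 = 176.7 ft³/s
Q = Σ q = 900.7 ft³/s

901 ft³/s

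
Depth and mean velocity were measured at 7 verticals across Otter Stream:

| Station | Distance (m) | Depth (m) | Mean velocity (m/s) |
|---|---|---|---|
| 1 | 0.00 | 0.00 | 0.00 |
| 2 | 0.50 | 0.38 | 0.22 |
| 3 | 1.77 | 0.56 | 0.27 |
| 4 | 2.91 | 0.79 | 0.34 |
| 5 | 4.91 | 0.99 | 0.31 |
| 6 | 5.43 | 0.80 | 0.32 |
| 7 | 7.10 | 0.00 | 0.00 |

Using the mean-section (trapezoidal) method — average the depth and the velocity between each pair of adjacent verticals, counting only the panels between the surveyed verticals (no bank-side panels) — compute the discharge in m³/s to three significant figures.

1.22 m³/s

Panel 1-2: Δb = 0.5 m, d̄ = (0.00+0.38)/2 = 0.19, v̄ = (0.00+0.22)/2 = 0.11 → q = 0.5×0.19×0.11 = 0.01045 m³/s
Panel 2-3: Δb = 1.27 m, d̄ = (0.38+0.56)/2 = 0.47, v̄ = (0.22+0.27)/2 = 0.245 → q = 1.27×0.47×0.245 = 0.1462 m³/s
Panel 3-4: Δb = 1.14 m, d̄ = (0.56+0.79)/2 = 0.675, v̄ = (0.27+0.34)/2 = 0.305 → q = 1.14×0.675×0.305 = 0.2347 m³/s
Panel 4-5: Δb = 2 m, d̄ = (0.79+0.99)/2 = 0.89, v̄ = (0.34+0.31)/2 = 0.325 → q = 2×0.89×0.325 = 0.5785 m³/s
Panel 5-6: Δb = 0.52 m, d̄ = (0.99+0.80)/2 = 0.895, v̄ = (0.31+0.32)/2 = 0.315 → q = 0.52×0.895×0.315 = 0.1466 m³/s
Panel 6-7: Δb = 1.67 m, d̄ = (0.80+0.00)/2 = 0.4, v̄ = (0.32+0.00)/2 = 0.16 → q = 1.67×0.4×0.16 = 0.1069 m³/s
Q = Σ q = 1.223 m³/s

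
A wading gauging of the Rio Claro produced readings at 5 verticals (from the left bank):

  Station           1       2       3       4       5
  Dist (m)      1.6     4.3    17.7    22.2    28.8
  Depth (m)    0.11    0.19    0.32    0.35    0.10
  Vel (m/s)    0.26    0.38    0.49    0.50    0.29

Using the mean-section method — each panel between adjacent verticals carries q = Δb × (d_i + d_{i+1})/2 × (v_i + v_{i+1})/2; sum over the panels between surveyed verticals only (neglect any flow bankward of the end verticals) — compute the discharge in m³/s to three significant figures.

Panel 1-2: Δb = 2.7 m, d̄ = (0.11+0.19)/2 = 0.15, v̄ = (0.26+0.38)/2 = 0.32 → q = 2.7×0.15×0.32 = 0.1296 m³/s
Panel 2-3: Δb = 13.4 m, d̄ = (0.19+0.32)/2 = 0.255, v̄ = (0.38+0.49)/2 = 0.435 → q = 13.4×0.255×0.435 = 1.486 m³/s
Panel 3-4: Δb = 4.5 m, d̄ = (0.32+0.35)/2 = 0.335, v̄ = (0.49+0.50)/2 = 0.495 → q = 4.5×0.335×0.495 = 0.7462 m³/s
Panel 4-5: Δb = 6.6 m, d̄ = (0.35+0.10)/2 = 0.225, v̄ = (0.50+0.29)/2 = 0.395 → q = 6.6×0.225×0.395 = 0.5866 m³/s
Q = Σ q = 2.949 m³/s

2.95 m³/s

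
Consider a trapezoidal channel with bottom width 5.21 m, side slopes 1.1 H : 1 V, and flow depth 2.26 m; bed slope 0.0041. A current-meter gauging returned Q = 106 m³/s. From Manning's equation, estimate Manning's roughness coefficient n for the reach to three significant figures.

0.0135

A = (b + z·y)·y = (5.21 + 1.1×2.26)×2.26 = 17.39 m²
P = b + 2y√(1+z²) = 5.21 + 2×2.26×√(1+1.1²) = 11.93 m
R = A/P = 17.39/11.93 = 1.458 m
n = (1/Q)·A·R^(2/3)·S^(1/2) = (1/106) × 17.39 × 1.286 × 0.06403 = 0.01351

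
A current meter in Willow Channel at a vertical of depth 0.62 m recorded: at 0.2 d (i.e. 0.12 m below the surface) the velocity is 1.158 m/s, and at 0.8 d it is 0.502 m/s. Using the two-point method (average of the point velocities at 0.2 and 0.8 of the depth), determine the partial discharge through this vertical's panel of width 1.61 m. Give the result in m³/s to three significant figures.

v̄ = (1.158 + 0.502) / 2 = 0.8300 m/s
q = v̄ × d × w = 0.8300 × 0.62 × 1.61 = 0.8285 m³/s

0.829 m³/s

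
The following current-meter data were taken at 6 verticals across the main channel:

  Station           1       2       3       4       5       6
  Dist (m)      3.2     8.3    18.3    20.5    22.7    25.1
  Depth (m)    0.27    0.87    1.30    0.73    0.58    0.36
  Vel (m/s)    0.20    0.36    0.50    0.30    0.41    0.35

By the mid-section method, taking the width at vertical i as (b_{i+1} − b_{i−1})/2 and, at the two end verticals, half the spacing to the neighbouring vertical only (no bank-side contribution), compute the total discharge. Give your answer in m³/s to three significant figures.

7.65 m³/s

w_1 = (8.3 − 3.2)/2 = 2.55 m; q_1 = 0.20 × 0.27 × 2.55 = 0.1377 m³/s
w_2 = (18.3 − 3.2)/2 = 7.55 m; q_2 = 0.36 × 0.87 × 7.55 = 2.365 m³/s
w_3 = (20.5 − 8.3)/2 = 6.1 m; q_3 = 0.50 × 1.30 × 6.1 = 3.965 m³/s
w_4 = (22.7 − 18.3)/2 = 2.2 m; q_4 = 0.30 × 0.73 × 2.2 = 0.4818 m³/s
w_5 = (25.1 − 20.5)/2 = 2.3 m; q_5 = 0.41 × 0.58 × 2.3 = 0.5469 m³/s
w_6 = (25.1 − 22.7)/2 = 1.2 m; q_6 = 0.35 × 0.36 × 1.2 = 0.1512 m³/s
Q = Σ qᵢ = 7.647 m³/s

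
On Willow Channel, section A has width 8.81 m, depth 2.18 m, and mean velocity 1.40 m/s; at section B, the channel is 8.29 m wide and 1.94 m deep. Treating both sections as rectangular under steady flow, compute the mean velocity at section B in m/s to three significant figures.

1.67 m/s

Q = A₁V₁ = (8.81×2.18) × 1.40 = 26.89 m³/s
A₂ = 8.29 × 1.94 = 16.08 m²
V₂ = Q/A₂ = 26.89/16.08 = 1.672 m/s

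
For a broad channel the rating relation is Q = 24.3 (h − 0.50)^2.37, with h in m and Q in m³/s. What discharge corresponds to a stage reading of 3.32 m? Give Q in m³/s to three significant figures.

284 m³/s

Q = 24.3 × (3.32 − 0.50)^2.37 = 24.3 × 2.82^2.37 = 283.6 m³/s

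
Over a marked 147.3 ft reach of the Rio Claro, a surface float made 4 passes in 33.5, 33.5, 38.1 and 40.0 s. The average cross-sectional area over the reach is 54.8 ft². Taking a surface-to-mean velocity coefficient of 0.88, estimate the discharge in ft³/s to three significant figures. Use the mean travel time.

t̄ = (33.5 + 33.5 + 38.1 + 40.0) / 4 = 36.275 s
v_surface = L / t̄ = 147.3 / 36.275 = 4.061 ft/s
v_mean = 0.88 × 4.061 = 3.573 ft/s
Q = A × v_mean = 54.8 × 3.573 = 195.8 ft³/s

196 ft³/s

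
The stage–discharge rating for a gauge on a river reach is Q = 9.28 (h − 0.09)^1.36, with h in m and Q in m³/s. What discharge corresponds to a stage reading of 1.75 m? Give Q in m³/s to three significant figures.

Q = 9.28 × (1.75 − 0.09)^1.36 = 9.28 × 1.66^1.36 = 18.49 m³/s

18.5 m³/s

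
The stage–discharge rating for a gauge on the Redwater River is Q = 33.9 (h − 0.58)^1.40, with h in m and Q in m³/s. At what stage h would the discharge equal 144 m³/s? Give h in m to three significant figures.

h − h₀ = (Q/C)^(1/b) = (144/33.9)^(1/1.40) = 2.810 m
h = 0.58 + 2.810 = 3.390 m

3.39 m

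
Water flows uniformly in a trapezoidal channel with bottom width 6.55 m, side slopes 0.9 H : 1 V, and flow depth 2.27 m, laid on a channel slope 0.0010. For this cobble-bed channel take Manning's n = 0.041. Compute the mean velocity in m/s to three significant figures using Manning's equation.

1.03 m/s

A = (b + z·y)·y = (6.55 + 0.9×2.27)×2.27 = 19.51 m²
P = b + 2y√(1+z²) = 6.55 + 2×2.27×√(1+0.9²) = 12.66 m
R = A/P = 19.51/12.66 = 1.541 m
Q = (1/n)·A·R^(2/3)·S^(1/2) = (1/0.041) × 19.51 × 1.541^(2/3) × 0.0010^(1/2) = 20.07 m³/s
V = Q/A = 20.07/19.51 = 1.029 m/s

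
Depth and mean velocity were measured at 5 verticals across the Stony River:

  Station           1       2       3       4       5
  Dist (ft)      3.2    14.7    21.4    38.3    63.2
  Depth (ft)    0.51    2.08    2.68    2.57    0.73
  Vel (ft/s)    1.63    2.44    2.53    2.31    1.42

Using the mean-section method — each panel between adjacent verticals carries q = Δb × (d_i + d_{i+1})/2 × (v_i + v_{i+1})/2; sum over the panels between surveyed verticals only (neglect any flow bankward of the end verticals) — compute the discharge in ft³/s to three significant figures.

254 ft³/s

Panel 1-2: Δb = 11.5 ft, d̄ = (0.51+2.08)/2 = 1.295, v̄ = (1.63+2.44)/2 = 2.035 → q = 11.5×1.295×2.035 = 30.31 ft³/s
Panel 2-3: Δb = 6.7 ft, d̄ = (2.08+2.68)/2 = 2.38, v̄ = (2.44+2.53)/2 = 2.485 → q = 6.7×2.38×2.485 = 39.63 ft³/s
Panel 3-4: Δb = 16.9 ft, d̄ = (2.68+2.57)/2 = 2.625, v̄ = (2.53+2.31)/2 = 2.42 → q = 16.9×2.625×2.42 = 107.4 ft³/s
Panel 4-5: Δb = 24.9 ft, d̄ = (2.57+0.73)/2 = 1.65, v̄ = (2.31+1.42)/2 = 1.865 → q = 24.9×1.65×1.865 = 76.62 ft³/s
Q = Σ q = 253.9 ft³/s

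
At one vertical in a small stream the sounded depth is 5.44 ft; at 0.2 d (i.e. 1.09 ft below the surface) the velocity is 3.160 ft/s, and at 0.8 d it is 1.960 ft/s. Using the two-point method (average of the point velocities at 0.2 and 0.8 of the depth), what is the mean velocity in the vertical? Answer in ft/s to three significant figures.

2.56 ft/s

v̄ = (3.160 + 1.960) / 2 = 2.560 ft/s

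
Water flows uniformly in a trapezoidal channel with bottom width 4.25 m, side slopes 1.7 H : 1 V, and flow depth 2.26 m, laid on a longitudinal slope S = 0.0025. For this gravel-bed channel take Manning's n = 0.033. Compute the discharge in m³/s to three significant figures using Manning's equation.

34.5 m³/s

A = (b + z·y)·y = (4.25 + 1.7×2.26)×2.26 = 18.29 m²
P = b + 2y√(1+z²) = 4.25 + 2×2.26×√(1+1.7²) = 13.16 m
R = A/P = 18.29/13.16 = 1.389 m
Q = (1/n)·A·R^(2/3)·S^(1/2) = (1/0.033) × 18.29 × 1.389^(2/3) × 0.0025^(1/2) = 34.50 m³/s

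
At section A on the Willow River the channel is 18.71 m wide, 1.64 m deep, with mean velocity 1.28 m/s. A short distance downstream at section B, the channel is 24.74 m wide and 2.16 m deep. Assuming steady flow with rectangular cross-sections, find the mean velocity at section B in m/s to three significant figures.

0.735 m/s

Q = A₁V₁ = (18.71×1.64) × 1.28 = 39.28 m³/s
A₂ = 24.74 × 2.16 = 53.44 m²
V₂ = Q/A₂ = 39.28/53.44 = 0.7350 m/s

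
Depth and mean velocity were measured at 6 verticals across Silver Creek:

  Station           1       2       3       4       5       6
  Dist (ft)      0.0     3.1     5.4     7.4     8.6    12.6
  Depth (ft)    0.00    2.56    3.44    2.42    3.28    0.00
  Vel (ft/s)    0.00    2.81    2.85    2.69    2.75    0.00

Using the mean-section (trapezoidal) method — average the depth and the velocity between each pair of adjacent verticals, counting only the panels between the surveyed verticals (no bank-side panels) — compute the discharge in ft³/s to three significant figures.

Panel 1-2: Δb = 3.1 ft, d̄ = (0.00+2.56)/2 = 1.28, v̄ = (0.00+2.81)/2 = 1.405 → q = 3.1×1.28×1.405 = 5.575 ft³/s
Panel 2-3: Δb = 2.3 ft, d̄ = (2.56+3.44)/2 = 3, v̄ = (2.81+2.85)/2 = 2.83 → q = 2.3×3×2.83 = 19.53 ft³/s
Panel 3-4: Δb = 2 ft, d̄ = (3.44+2.42)/2 = 2.93, v̄ = (2.85+2.69)/2 = 2.77 → q = 2×2.93×2.77 = 16.23 ft³/s
Panel 4-5: Δb = 1.2 ft, d̄ = (2.42+3.28)/2 = 2.85, v̄ = (2.69+2.75)/2 = 2.72 → q = 1.2×2.85×2.72 = 9.302 ft³/s
Panel 5-6: Δb = 4 ft, d̄ = (3.28+0.00)/2 = 1.64, v̄ = (2.75+0.00)/2 = 1.375 → q = 4×1.64×1.375 = 9.020 ft³/s
Q = Σ q = 59.66 ft³/s

59.7 ft³/s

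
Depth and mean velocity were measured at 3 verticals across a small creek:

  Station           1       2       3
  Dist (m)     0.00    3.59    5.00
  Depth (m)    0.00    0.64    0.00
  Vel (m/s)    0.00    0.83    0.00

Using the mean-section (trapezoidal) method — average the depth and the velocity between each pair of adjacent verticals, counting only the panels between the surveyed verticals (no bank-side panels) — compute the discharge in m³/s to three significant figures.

0.664 m³/s

Panel 1-2: Δb = 3.59 m, d̄ = (0.00+0.64)/2 = 0.32, v̄ = (0.00+0.83)/2 = 0.415 → q = 3.59×0.32×0.415 = 0.4768 m³/s
Panel 2-3: Δb = 1.41 m, d̄ = (0.64+0.00)/2 = 0.32, v̄ = (0.83+0.00)/2 = 0.415 → q = 1.41×0.32×0.415 = 0.1872 m³/s
Q = Σ q = 0.6640 m³/s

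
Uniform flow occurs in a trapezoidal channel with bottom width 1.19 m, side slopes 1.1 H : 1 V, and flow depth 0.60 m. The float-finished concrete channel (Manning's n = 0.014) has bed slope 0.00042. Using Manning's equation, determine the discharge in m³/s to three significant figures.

A = (b + z·y)·y = (1.19 + 1.1×0.60)×0.60 = 1.110 m²
P = b + 2y√(1+z²) = 1.19 + 2×0.60×√(1+1.1²) = 2.974 m
R = A/P = 1.110/2.974 = 0.3732 m
Q = (1/n)·A·R^(2/3)·S^(1/2) = (1/0.014) × 1.110 × 0.3732^(2/3) × 0.00042^(1/2) = 0.8423 m³/s

0.842 m³/s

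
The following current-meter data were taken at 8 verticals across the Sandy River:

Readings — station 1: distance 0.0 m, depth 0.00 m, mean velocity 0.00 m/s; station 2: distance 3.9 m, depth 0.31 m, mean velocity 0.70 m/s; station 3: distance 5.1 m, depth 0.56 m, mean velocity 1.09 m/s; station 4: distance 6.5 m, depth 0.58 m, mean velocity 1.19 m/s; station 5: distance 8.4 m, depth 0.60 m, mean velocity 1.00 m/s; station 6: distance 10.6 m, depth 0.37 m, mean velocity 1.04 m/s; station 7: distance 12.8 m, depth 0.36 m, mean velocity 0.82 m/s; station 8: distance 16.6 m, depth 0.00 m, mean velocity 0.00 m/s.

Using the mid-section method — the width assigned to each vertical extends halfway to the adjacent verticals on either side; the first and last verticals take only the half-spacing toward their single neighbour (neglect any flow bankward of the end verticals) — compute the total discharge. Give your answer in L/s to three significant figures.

w_2 = (5.1 − 0.0)/2 = 2.55 m; q_2 = 0.70 × 0.31 × 2.55 = 0.5534 m³/s
w_3 = (6.5 − 3.9)/2 = 1.3 m; q_3 = 1.09 × 0.56 × 1.3 = 0.7935 m³/s
w_4 = (8.4 − 5.1)/2 = 1.65 m; q_4 = 1.19 × 0.58 × 1.65 = 1.139 m³/s
w_5 = (10.6 − 6.5)/2 = 2.05 m; q_5 = 1.00 × 0.60 × 2.05 = 1.230 m³/s
w_6 = (12.8 − 8.4)/2 = 2.2 m; q_6 = 1.04 × 0.37 × 2.2 = 0.8466 m³/s
w_7 = (16.6 − 10.6)/2 = 3 m; q_7 = 0.82 × 0.36 × 3 = 0.8856 m³/s
Stations 1, 8 contribute zero (depth or velocity is 0).
Q = Σ qᵢ = 5.448 m³/s
= 5.448 × 1000 = 5448 L/s

5450 L/s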